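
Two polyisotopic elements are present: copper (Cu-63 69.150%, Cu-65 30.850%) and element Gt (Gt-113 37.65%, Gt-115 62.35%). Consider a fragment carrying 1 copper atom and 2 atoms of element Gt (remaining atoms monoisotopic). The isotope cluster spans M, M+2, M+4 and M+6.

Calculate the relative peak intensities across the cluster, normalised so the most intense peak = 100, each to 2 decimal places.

Copper pattern (n=1): 0.6915 : 0.3085
Element Gt pattern (n=2): 0.14175225 : 0.4694955 : 0.38875225
Convolve the two distributions (both contribute in 2-u steps):
  M: 0.6915×0.14175225 = 0.098022
  M+2: 0.6915×0.4694955 + 0.3085×0.14175225 = 0.368387
  M+4: 0.6915×0.38875225 + 0.3085×0.4694955 = 0.413662
  M+6: 0.3085×0.38875225 = 0.119930
Scale to base peak (0.413662) = 100: 23.70 : 89.06 : 100.00 : 28.99

23.70 : 89.06 : 100.00 : 28.99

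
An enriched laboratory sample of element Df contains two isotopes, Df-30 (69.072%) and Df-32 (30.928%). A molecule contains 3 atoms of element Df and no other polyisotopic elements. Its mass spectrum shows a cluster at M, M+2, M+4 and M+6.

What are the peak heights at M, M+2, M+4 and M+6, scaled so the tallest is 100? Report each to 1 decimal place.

Expanding (0.69072 + 0.30928)^3:
P(M) = 0.69072^3 = 0.329538
P(M+2) = 3 × 0.69072^2 × 0.30928^1 = 0.442667
P(M+4) = 3 × 0.69072^1 × 0.30928^2 = 0.198211
P(M+6) = 0.30928^3 = 0.029584
The M+2 peak is largest (0.442667); scaling to 100 gives 74.4 : 100.0 : 44.8 : 6.7.

74.4 : 100.0 : 44.8 : 6.7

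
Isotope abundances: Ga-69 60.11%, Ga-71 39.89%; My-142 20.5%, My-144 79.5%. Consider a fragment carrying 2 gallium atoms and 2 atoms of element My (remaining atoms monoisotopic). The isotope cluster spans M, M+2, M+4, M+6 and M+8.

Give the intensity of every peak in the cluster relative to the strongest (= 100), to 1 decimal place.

3.9 : 35.2 : 100.0 : 90.7 : 25.7

Gallium pattern (n=2): 0.36132121 : 0.47955758 : 0.15912121
Element My pattern (n=2): 0.042025 : 0.32595 : 0.632025
Convolve the two distributions (both contribute in 2-u steps):
  M: 0.36132121×0.042025 = 0.015185
  M+2: 0.36132121×0.32595 + 0.47955758×0.042025 = 0.137926
  M+4: 0.36132121×0.632025 + 0.47955758×0.32595 + 0.15912121×0.042025 = 0.391363
  M+6: 0.47955758×0.632025 + 0.15912121×0.32595 = 0.354958
  M+8: 0.15912121×0.632025 = 0.100569
Scale to base peak (0.391363) = 100: 3.9 : 35.2 : 100.0 : 90.7 : 25.7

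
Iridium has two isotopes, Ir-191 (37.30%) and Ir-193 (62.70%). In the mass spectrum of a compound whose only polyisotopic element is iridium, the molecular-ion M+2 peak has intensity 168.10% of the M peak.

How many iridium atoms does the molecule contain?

The M+2/M ratio from n Ir atoms is n · q/p = n · 0.6270/0.3730.
n = 1.6810 × 0.3730/0.6270 = 1.00 ≈ 1

1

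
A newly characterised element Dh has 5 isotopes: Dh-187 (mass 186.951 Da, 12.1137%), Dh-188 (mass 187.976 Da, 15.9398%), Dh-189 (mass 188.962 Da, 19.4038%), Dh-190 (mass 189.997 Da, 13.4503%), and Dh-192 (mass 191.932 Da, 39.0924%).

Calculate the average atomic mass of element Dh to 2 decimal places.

Average mass = Σ (abundance × isotope mass) = 0.121137 × 186.951 + 0.159398 × 187.976 + 0.194038 × 188.962 + 0.134503 × 189.997 + 0.390924 × 191.932
= 22.6467 + 29.9630 + 36.6658 + 25.5552 + 75.0308 = 189.8615 Da

189.86 Da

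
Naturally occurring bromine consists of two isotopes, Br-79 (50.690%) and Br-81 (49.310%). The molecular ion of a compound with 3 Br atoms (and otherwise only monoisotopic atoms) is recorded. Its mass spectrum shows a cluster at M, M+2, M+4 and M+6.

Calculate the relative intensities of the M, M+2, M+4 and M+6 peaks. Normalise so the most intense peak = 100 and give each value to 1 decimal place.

Each Br atom is independently Br-79 (p = 0.50690) or Br-81 (q = 0.49310); the cluster is the binomial expansion (p + q)^3.
P(M) = 0.50690^3 = 0.130247
P(M+2) = 3 × 0.50690^2 × 0.49310^1 = 0.380103
P(M+4) = 3 × 0.50690^1 × 0.49310^2 = 0.369755
P(M+6) = 0.49310^3 = 0.119896
The M+2 peak is largest (0.380103); scaling to 100 gives 34.3 : 100.0 : 97.3 : 31.5.

34.3 : 100.0 : 97.3 : 31.5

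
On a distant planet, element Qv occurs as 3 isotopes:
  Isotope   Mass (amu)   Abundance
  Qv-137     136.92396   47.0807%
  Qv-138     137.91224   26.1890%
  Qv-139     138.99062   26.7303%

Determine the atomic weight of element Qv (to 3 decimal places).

137.735 amu

The abundance-weighted mean is 0.470807 × 136.92396 + 0.261890 × 137.91224 + 0.267303 × 138.99062
= 64.464759 + 36.117837 + 37.152610 = 137.735206 amu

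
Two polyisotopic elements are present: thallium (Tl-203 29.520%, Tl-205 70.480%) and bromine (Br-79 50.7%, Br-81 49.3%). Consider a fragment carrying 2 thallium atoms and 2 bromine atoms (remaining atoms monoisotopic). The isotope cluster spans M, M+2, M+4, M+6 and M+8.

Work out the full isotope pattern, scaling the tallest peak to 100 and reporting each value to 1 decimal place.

6.3 : 42.2 : 100.0 : 97.9 : 33.8

Thallium pattern (n=2): 0.08714304 : 0.41611392 : 0.49674304
Bromine pattern (n=2): 0.257049 : 0.499902 : 0.243049
Convolve the two distributions (both contribute in 2-u steps):
  M: 0.08714304×0.257049 = 0.022400
  M+2: 0.08714304×0.499902 + 0.41611392×0.257049 = 0.150525
  M+4: 0.08714304×0.243049 + 0.41611392×0.499902 + 0.49674304×0.257049 = 0.356884
  M+6: 0.41611392×0.243049 + 0.49674304×0.499902 = 0.349459
  M+8: 0.49674304×0.243049 = 0.120733
Scale to base peak (0.356884) = 100: 6.3 : 42.2 : 100.0 : 97.9 : 33.8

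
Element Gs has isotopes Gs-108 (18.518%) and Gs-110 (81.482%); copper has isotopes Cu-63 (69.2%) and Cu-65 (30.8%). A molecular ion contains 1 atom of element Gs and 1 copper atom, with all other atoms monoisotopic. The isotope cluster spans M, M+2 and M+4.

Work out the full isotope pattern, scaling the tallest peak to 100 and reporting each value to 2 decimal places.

20.64 : 100.00 : 40.42

Element Gs pattern (n=1): 0.18518 : 0.81482
Copper pattern (n=1): 0.6920 : 0.3080
Convolve the two distributions (both contribute in 2-u steps):
  M: 0.18518×0.6920 = 0.128145
  M+2: 0.18518×0.3080 + 0.81482×0.6920 = 0.620891
  M+4: 0.81482×0.3080 = 0.250965
Scale to base peak (0.620891) = 100: 20.64 : 100.00 : 40.42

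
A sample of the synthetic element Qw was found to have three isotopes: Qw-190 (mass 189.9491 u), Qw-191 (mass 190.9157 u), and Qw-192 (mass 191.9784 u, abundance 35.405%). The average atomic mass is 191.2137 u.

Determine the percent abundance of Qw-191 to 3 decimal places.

Let x and y be the fractions of Qw-190 and Qw-191. Then x + y = 1 − 0.35405 = 0.64595 and 189.9491x + 190.9157y = 191.2137 − 0.35405×191.9784 = 123.24374748.
Substituting: 189.9491x + 190.9157(0.64595 − x) = 123.24374748
(189.9491 − 190.9157)x = -0.078248935  ⇒  x = 0.08095, y = 0.56500
Qw-190: 8.095%, Qw-191: 56.500%.

56.500%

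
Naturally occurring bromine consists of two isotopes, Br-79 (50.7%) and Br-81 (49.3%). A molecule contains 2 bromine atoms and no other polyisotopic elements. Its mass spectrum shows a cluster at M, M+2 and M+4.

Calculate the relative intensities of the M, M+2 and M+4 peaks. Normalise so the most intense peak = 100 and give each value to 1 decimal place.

Each Br atom is independently Br-79 (p = 0.507) or Br-81 (q = 0.493); the cluster is the binomial expansion (p + q)^2.
P(M) = 0.507^2 = 0.257049
P(M+2) = 2 × 0.507^1 × 0.493^1 = 0.499902
P(M+4) = 0.493^2 = 0.243049
The M+2 peak is largest (0.499902); scaling to 100 gives 51.4 : 100.0 : 48.6.

51.4 : 100.0 : 48.6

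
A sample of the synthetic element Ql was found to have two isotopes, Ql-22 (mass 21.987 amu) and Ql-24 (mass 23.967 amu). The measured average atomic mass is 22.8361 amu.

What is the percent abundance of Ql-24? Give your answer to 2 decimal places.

42.88%

With x = fraction of Ql-22 (so Ql-24 is 1 − x):
21.987·x + 23.967·(1 − x) = 22.8361
(21.987 − 23.967)·x = 22.8361 − 23.967
x = -1.1309 / -1.980 = 0.57116 → 57.12% Ql-22, 42.88% Ql-24.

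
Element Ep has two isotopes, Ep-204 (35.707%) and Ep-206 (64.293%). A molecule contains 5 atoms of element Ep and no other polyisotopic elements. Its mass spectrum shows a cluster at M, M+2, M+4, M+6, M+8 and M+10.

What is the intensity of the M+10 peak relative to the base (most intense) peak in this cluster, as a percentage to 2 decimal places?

Term probabilities: M 0.0058, M+2 0.0523, M+4 0.1882, M+6 0.3388, M+8 0.3051, M+10 0.1099. Base peak = M+6.
P(M+6) = C(5,3) × 0.35707^2 × 0.64293^3 = 10 × 0.12749898 × 0.26576089 = 0.338842 (base)
P(M+10) = C(5,5) × 0.35707^0 × 0.64293^5 = 1 × 1.0000 × 0.10985465 = 0.109855
Relative intensity = 0.109855 / 0.338842 × 100 = 32.42

32.42%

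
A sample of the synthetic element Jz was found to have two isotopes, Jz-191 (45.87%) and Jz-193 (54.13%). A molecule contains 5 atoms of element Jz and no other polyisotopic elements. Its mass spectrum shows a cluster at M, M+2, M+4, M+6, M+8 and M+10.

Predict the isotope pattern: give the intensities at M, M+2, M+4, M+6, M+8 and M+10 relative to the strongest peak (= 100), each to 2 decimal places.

6.09 : 35.90 : 84.74 : 100.00 : 59.00 : 13.93

Expanding (0.4587 + 0.5413)^5:
P(M) = 0.4587^5 = 0.020307
P(M+2) = 5 × 0.4587^4 × 0.5413^1 = 0.119818
P(M+4) = 10 × 0.4587^3 × 0.5413^2 = 0.282789
P(M+6) = 10 × 0.4587^2 × 0.5413^3 = 0.333712
P(M+8) = 5 × 0.4587^1 × 0.5413^4 = 0.196902
P(M+10) = 0.5413^5 = 0.046472
The M+6 peak is largest (0.333712); scaling to 100 gives 6.09 : 35.90 : 84.74 : 100.00 : 59.00 : 13.93.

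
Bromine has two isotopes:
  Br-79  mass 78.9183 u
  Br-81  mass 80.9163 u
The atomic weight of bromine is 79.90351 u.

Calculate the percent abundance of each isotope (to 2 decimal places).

Br-79: 50.69%, Br-81: 49.31%

Writing the weighted mean with unknown fraction x of Br-79:
78.9183·x + 80.9163·(1 − x) = 79.90351
(78.9183 − 80.9163)·x = 79.90351 − 80.9163
x = -1.01279 / -1.9980 = 0.50690 → 50.69% Br-79, 49.31% Br-81.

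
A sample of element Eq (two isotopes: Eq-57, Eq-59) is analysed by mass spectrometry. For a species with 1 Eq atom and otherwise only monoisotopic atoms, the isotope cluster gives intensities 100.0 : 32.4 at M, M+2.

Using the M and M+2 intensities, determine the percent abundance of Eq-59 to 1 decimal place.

24.5%

If p is the fraction of Eq that is Eq-57, then I(M+2)/I(M) = [C(1,1)·p^0·(1−p)] / p^1 = 1·(1−p)/p = 32.4/100.0 = 0.3240
(1−p)/p = 0.3240/1 = 0.3240  ⇒  p = 1/(1 + 0.3240) = 0.7553
Eq-57: 75.5%, Eq-59: 24.5%.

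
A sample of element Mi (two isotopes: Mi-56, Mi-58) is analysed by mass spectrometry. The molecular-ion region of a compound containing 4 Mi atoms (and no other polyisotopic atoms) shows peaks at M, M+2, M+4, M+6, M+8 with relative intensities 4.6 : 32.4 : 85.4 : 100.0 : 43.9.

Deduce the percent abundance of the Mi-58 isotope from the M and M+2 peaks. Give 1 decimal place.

If p is the fraction of Mi that is Mi-56, then I(M+2)/I(M) = [C(4,1)·p^3·(1−p)] / p^4 = 4·(1−p)/p = 32.4/4.6 = 7.0435
(1−p)/p = 7.0435/4 = 1.7609  ⇒  p = 1/(1 + 1.7609) = 0.3622
Mi-56: 36.2%, Mi-58: 63.8%.

63.8%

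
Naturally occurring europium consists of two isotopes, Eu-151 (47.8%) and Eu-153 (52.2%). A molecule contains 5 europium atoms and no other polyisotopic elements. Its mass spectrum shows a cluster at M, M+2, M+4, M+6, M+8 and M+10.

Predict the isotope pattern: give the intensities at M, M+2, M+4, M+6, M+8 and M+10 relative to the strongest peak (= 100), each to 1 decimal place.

Each Eu atom is independently Eu-151 (p = 0.478) or Eu-153 (q = 0.522); the cluster is the binomial expansion (p + q)^5.
P(M) = 0.478^5 = 0.024954
P(M+2) = 5 × 0.478^4 × 0.522^1 = 0.136255
P(M+4) = 10 × 0.478^3 × 0.522^2 = 0.297594
P(M+6) = 10 × 0.478^2 × 0.522^3 = 0.324988
P(M+8) = 5 × 0.478^1 × 0.522^4 = 0.177452
P(M+10) = 0.522^5 = 0.038757
The M+6 peak is largest (0.324988); scaling to 100 gives 7.7 : 41.9 : 91.6 : 100.0 : 54.6 : 11.9.

7.7 : 41.9 : 91.6 : 100.0 : 54.6 : 11.9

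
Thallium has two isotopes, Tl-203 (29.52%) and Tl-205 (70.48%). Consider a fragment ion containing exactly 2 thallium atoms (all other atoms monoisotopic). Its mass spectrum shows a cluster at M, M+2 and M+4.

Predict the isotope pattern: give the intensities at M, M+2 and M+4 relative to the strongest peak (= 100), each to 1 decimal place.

Each Tl atom is independently Tl-203 (p = 0.2952) or Tl-205 (q = 0.7048); the cluster is the binomial expansion (p + q)^2.
P(M) = 0.2952^2 = 0.087143
P(M+2) = 2 × 0.2952^1 × 0.7048^1 = 0.416114
P(M+4) = 0.7048^2 = 0.496743
The M+4 peak is largest (0.496743); scaling to 100 gives 17.5 : 83.8 : 100.0.

17.5 : 83.8 : 100.0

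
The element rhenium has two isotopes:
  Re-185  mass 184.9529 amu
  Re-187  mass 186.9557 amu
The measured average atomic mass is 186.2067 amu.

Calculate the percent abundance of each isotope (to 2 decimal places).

Re-185: 37.40%, Re-187: 62.60%

Writing the weighted mean with unknown fraction x of Re-185:
184.9529·x + 186.9557·(1 − x) = 186.2067
(184.9529 − 186.9557)·x = 186.2067 − 186.9557
x = -0.7490 / -2.0028 = 0.37398 → 37.40% Re-185, 62.60% Re-187.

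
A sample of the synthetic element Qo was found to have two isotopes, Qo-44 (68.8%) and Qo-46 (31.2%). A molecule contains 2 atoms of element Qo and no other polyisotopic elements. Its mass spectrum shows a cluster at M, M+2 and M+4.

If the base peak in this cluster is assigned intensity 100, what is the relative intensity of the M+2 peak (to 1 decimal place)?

90.7

Term probabilities: M 0.4733, M+2 0.4293, M+4 0.0973. Base peak = M.
P(M) = C(2,0) × 0.688^2 × 0.312^0 = 1 × 0.473344 × 1.0000 = 0.473344 (base)
P(M+2) = C(2,1) × 0.688^1 × 0.312^1 = 2 × 0.6880 × 0.3120 = 0.429312
Relative intensity = 0.429312 / 0.473344 × 100 = 90.7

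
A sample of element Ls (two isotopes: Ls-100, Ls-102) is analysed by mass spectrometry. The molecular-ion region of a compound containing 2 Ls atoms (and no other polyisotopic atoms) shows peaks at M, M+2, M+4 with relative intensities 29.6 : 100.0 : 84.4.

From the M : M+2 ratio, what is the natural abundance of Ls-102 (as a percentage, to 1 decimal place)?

If p is the fraction of Ls that is Ls-100, then I(M+2)/I(M) = [C(2,1)·p^1·(1−p)] / p^2 = 2·(1−p)/p = 100.0/29.6 = 3.3784
(1−p)/p = 3.3784/2 = 1.6892  ⇒  p = 1/(1 + 1.6892) = 0.3719
Ls-100: 37.2%, Ls-102: 62.8%.

62.8%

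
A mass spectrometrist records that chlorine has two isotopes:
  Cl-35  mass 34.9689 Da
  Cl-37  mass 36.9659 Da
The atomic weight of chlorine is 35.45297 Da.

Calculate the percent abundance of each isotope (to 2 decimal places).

Let x be the fractional abundance of Cl-35; then Cl-37 has abundance 1 − x.
34.9689·x + 36.9659·(1 − x) = 35.45297
(34.9689 − 36.9659)·x = 35.45297 − 36.9659
x = -1.51293 / -1.9970 = 0.75760 → 75.76% Cl-35, 24.24% Cl-37.

Cl-35: 75.76%, Cl-37: 24.24%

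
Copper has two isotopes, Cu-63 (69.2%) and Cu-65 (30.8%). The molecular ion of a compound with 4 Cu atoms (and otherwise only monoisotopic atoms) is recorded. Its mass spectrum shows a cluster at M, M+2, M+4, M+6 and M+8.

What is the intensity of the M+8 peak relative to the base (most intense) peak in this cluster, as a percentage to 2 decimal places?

2.20%

Term probabilities: M 0.2293, M+2 0.4083, M+4 0.2726, M+6 0.0809, M+8 0.0090. Base peak = M+2.
P(M+2) = C(4,1) × 0.692^3 × 0.308^1 = 4 × 0.33137389 × 0.3080 = 0.408253 (base)
P(M+8) = C(4,4) × 0.692^0 × 0.308^4 = 1 × 1.0000 × 0.00899918 = 0.008999
Relative intensity = 0.008999 / 0.408253 × 100 = 2.20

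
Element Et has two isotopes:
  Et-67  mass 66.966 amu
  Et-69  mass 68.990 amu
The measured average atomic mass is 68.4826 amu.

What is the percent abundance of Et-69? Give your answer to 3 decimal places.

74.931%

Let x be the fractional abundance of Et-67; then Et-69 has abundance 1 − x.
66.966·x + 68.990·(1 − x) = 68.4826
(66.966 − 68.990)·x = 68.4826 − 68.990
x = -0.5074 / -2.024 = 0.25069 → 25.069% Et-67, 74.931% Et-69.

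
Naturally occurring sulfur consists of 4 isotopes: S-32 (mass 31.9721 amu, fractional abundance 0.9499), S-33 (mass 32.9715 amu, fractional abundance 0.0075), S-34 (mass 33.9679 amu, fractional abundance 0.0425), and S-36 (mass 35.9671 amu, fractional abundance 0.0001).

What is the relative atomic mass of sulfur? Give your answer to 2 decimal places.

Weight each isotope mass by its fractional abundance: 0.9499 × 31.9721 + 0.0075 × 32.9715 + 0.0425 × 33.9679 + 0.0001 × 35.9671
= 30.37030 + 0.24729 + 1.44364 + 0.00360 = 32.06483 amu

32.06 amu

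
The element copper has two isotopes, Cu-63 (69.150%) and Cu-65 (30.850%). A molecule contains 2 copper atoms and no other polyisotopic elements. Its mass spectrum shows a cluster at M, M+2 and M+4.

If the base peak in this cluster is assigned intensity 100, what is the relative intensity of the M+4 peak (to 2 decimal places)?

19.90

(0.69150 + 0.30850)^2 gives M 0.4782, M+2 0.4267, M+4 0.0952; the largest is M.
P(M) = C(2,0) × 0.69150^2 × 0.30850^0 = 1 × 0.47817225 × 1.0000 = 0.478172 (base)
P(M+4) = C(2,2) × 0.69150^0 × 0.30850^2 = 1 × 1.0000 × 0.09517225 = 0.095172
Relative intensity = 0.095172 / 0.478172 × 100 = 19.90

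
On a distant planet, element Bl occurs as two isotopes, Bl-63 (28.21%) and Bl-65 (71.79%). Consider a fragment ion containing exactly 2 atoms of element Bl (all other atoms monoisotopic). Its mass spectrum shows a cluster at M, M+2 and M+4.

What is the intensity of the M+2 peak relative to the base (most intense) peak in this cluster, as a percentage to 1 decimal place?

Binomial terms of (0.2821 + 0.7179)^2: M 0.0796, M+2 0.4050, M+4 0.5154 → M+4 is the base peak.
P(M+4) = C(2,2) × 0.2821^0 × 0.7179^2 = 1 × 1.0000 × 0.51538041 = 0.515380 (base)
P(M+2) = C(2,1) × 0.2821^1 × 0.7179^1 = 2 × 0.2821 × 0.7179 = 0.405039
Relative intensity = 0.405039 / 0.515380 × 100 = 78.6

78.6%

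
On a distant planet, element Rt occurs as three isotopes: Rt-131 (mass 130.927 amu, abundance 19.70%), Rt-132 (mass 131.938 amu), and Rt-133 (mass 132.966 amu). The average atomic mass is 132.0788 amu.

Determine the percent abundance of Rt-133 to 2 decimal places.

Let x and y be the fractions of Rt-132 and Rt-133. Then x + y = 1 − 0.1970 = 0.8030 and 131.938x + 132.966y = 132.0788 − 0.1970×130.927 = 106.286181.
Substituting: 131.938x + 132.966(0.8030 − x) = 106.286181
(131.938 − 132.966)x = -0.485517  ⇒  x = 0.47229, y = 0.33071
Rt-132: 47.23%, Rt-133: 33.07%.

33.07%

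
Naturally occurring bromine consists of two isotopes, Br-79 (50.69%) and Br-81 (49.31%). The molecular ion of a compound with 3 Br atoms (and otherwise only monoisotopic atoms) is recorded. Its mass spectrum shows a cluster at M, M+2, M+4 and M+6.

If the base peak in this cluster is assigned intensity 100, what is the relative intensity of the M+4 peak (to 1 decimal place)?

Term probabilities: M 0.1302, M+2 0.3801, M+4 0.3698, M+6 0.1199. Base peak = M+2.
P(M+2) = C(3,1) × 0.5069^2 × 0.4931^1 = 3 × 0.25694761 × 0.4931 = 0.380103 (base)
P(M+4) = C(3,2) × 0.5069^1 × 0.4931^2 = 3 × 0.5069 × 0.24314761 = 0.369755
Relative intensity = 0.369755 / 0.380103 × 100 = 97.3

97.3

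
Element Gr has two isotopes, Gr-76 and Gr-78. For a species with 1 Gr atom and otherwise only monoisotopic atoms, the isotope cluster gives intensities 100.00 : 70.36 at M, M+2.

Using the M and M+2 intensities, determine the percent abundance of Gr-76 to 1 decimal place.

Let p = fractional abundance of Gr-76. I(M+2)/I(M) = [C(1,1)·p^0·(1−p)] / p^1 = 1·(1−p)/p = 70.36/100.00 = 0.7036
(1−p)/p = 0.7036/1 = 0.7036  ⇒  p = 1/(1 + 0.7036) = 0.5870
Gr-76: 58.7%, Gr-78: 41.3%.

58.7%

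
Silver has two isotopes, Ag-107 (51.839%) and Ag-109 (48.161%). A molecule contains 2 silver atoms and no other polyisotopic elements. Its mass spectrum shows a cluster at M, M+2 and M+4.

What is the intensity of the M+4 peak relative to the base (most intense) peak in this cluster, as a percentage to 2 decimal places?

Term probabilities: M 0.2687, M+2 0.4993, M+4 0.2319. Base peak = M+2.
P(M+2) = C(2,1) × 0.51839^1 × 0.48161^1 = 2 × 0.51839 × 0.48161 = 0.499324 (base)
P(M+4) = C(2,2) × 0.51839^0 × 0.48161^2 = 1 × 1.0000 × 0.23194819 = 0.231948
Relative intensity = 0.231948 / 0.499324 × 100 = 46.45

46.45%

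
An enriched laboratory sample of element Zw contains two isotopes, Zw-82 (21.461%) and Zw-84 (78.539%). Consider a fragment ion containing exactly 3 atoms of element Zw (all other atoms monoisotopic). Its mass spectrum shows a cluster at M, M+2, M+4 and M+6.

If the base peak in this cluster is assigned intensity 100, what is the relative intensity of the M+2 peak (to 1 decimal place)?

Binomial terms of (0.21461 + 0.78539)^3: M 0.0099, M+2 0.1085, M+4 0.3971, M+6 0.4845 → M+6 is the base peak.
P(M+6) = C(3,3) × 0.21461^0 × 0.78539^3 = 1 × 1.0000 × 0.48445797 = 0.484458 (base)
P(M+2) = C(3,1) × 0.21461^2 × 0.78539^1 = 3 × 0.04605745 × 0.78539 = 0.108519
Relative intensity = 0.108519 / 0.484458 × 100 = 22.4

22.4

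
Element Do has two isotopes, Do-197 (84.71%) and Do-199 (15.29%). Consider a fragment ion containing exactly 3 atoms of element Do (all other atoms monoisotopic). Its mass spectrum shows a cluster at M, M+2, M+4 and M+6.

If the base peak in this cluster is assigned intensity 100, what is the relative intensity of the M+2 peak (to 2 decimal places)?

54.15

(0.8471 + 0.1529)^3 gives M 0.6079, M+2 0.3292, M+4 0.0594, M+6 0.0036; the largest is M.
P(M) = C(3,0) × 0.8471^3 × 0.1529^0 = 1 × 0.60786067 × 1.0000 = 0.607861 (base)
P(M+2) = C(3,1) × 0.8471^2 × 0.1529^1 = 3 × 0.71757841 × 0.1529 = 0.329153
Relative intensity = 0.329153 / 0.607861 × 100 = 54.15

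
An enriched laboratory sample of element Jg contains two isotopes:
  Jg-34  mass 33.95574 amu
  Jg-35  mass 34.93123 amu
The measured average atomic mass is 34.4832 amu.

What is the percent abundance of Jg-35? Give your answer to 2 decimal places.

Let x be the fractional abundance of Jg-34; then Jg-35 has abundance 1 − x.
33.95574·x + 34.93123·(1 − x) = 34.4832
(33.95574 − 34.93123)·x = 34.4832 − 34.93123
x = -0.44803 / -0.97549 = 0.45929 → 45.93% Jg-34, 54.07% Jg-35.

54.07%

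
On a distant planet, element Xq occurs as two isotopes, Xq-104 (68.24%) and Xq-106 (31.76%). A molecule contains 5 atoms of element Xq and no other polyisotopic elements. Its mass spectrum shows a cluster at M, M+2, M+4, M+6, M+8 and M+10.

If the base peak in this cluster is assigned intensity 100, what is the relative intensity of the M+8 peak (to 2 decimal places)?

(0.6824 + 0.3176)^5 gives M 0.1480, M+2 0.3444, M+4 0.3205, M+6 0.1492, M+8 0.0347, M+10 0.0032; the largest is M+2.
P(M+2) = C(5,1) × 0.6824^4 × 0.3176^1 = 5 × 0.21684833 × 0.3176 = 0.344355 (base)
P(M+8) = C(5,4) × 0.6824^1 × 0.3176^4 = 5 × 0.6824 × 0.01017471 = 0.034716
Relative intensity = 0.034716 / 0.344355 × 100 = 10.08

10.08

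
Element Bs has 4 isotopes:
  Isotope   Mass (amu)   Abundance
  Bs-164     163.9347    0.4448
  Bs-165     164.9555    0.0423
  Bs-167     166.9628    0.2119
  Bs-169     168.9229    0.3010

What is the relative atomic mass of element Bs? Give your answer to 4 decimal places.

Weight each isotope mass by its fractional abundance: 0.4448 × 163.9347 + 0.0423 × 164.9555 + 0.2119 × 166.9628 + 0.3010 × 168.9229
= 72.91815 + 6.97762 + 35.37942 + 50.84579 = 166.12098 amu

166.1210 amu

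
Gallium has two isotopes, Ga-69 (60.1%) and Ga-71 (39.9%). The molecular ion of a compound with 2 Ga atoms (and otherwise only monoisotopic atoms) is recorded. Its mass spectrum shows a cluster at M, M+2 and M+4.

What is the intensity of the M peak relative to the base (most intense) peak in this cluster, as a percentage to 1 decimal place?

(0.601 + 0.399)^2 gives M 0.3612, M+2 0.4796, M+4 0.1592; the largest is M+2.
P(M+2) = C(2,1) × 0.601^1 × 0.399^1 = 2 × 0.6010 × 0.3990 = 0.479598 (base)
P(M) = C(2,0) × 0.601^2 × 0.399^0 = 1 × 0.361201 × 1.0000 = 0.361201
Relative intensity = 0.361201 / 0.479598 × 100 = 75.3

75.3%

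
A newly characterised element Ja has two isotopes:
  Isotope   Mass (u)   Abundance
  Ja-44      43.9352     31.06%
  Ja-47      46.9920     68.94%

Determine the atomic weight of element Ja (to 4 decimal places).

Weight each isotope mass by its fractional abundance: 0.3106 × 43.9352 + 0.6894 × 46.9920
= 13.64627 + 32.39628 = 46.04255 u

46.0426 u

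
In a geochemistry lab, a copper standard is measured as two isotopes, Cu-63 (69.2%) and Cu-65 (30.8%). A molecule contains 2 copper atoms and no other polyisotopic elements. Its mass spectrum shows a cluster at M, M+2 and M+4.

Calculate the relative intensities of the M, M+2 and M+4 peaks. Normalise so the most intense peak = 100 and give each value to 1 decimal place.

100.0 : 89.0 : 19.8

Each Cu atom is independently Cu-63 (p = 0.692) or Cu-65 (q = 0.308); the cluster is the binomial expansion (p + q)^2.
P(M) = 0.692^2 = 0.478864
P(M+2) = 2 × 0.692^1 × 0.308^1 = 0.426272
P(M+4) = 0.308^2 = 0.094864
The M peak is largest (0.478864); scaling to 100 gives 100.0 : 89.0 : 19.8.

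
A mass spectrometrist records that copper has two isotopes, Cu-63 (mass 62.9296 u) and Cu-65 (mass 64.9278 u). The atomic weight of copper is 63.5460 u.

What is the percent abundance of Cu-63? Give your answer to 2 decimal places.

Writing the weighted mean with unknown fraction x of Cu-63:
62.9296·x + 64.9278·(1 − x) = 63.5460
(62.9296 − 64.9278)·x = 63.5460 − 64.9278
x = -1.3818 / -1.9982 = 0.69152 → 69.15% Cu-63, 30.85% Cu-65.

69.15%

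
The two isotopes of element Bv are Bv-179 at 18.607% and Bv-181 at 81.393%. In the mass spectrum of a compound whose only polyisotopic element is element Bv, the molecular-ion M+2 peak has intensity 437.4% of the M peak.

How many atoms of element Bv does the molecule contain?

For n independent Bv atoms, I(M+2)/I(M) = n · (abundance Bv-181) / (abundance Bv-179) = n · 0.81393/0.18607.
n = 4.374 × 0.18607/0.81393 = 1.00 ≈ 1

1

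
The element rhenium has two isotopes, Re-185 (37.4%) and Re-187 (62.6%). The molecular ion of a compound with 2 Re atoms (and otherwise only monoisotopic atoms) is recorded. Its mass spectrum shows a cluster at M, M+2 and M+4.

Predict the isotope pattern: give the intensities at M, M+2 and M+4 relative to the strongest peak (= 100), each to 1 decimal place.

The 2 Re atoms are independent, so intensities follow the terms of (0.374 + 0.626)^2.
P(M) = 0.374^2 = 0.139876
P(M+2) = 2 × 0.374^1 × 0.626^1 = 0.468248
P(M+4) = 0.626^2 = 0.391876
The M+2 peak is largest (0.468248); scaling to 100 gives 29.9 : 100.0 : 83.7.

29.9 : 100.0 : 83.7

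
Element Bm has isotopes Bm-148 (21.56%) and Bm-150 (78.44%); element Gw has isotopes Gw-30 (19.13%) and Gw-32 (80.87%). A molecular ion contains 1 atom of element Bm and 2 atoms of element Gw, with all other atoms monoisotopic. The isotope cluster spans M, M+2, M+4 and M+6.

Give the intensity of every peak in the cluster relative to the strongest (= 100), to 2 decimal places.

Element Bm pattern (n=1): 0.2156 : 0.7844
Element Gw pattern (n=2): 0.03659569 : 0.30940862 : 0.65399569
Convolve the two distributions (both contribute in 2-u steps):
  M: 0.2156×0.03659569 = 0.007890
  M+2: 0.2156×0.30940862 + 0.7844×0.03659569 = 0.095414
  M+4: 0.2156×0.65399569 + 0.7844×0.30940862 = 0.383702
  M+6: 0.7844×0.65399569 = 0.512994
Scale to base peak (0.512994) = 100: 1.54 : 18.60 : 74.80 : 100.00

1.54 : 18.60 : 74.80 : 100.00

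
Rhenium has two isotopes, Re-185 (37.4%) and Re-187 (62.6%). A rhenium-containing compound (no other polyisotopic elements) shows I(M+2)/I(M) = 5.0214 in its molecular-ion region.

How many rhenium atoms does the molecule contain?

With n Re atoms, P(M+2)/P(M) = C(n,1)·p^(n−1)q / p^n = n·q/p = n · 0.626/0.374.
n = 5.0214 × 0.374/0.626 = 3.00 ≈ 3

3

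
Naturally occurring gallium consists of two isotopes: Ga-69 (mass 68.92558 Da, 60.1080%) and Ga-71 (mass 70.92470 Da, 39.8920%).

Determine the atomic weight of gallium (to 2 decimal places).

Average mass = Σ (abundance × isotope mass) = 0.601080 × 68.92558 + 0.398920 × 70.92470
= 41.429788 + 28.293281 = 69.723069 Da

69.72 Da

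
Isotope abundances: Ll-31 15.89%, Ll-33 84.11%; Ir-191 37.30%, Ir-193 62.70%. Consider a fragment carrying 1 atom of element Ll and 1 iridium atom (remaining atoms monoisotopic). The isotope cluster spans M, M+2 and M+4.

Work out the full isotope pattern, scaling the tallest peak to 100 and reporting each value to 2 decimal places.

11.24 : 78.38 : 100.00

Element Ll pattern (n=1): 0.1589 : 0.8411
Iridium pattern (n=1): 0.3730 : 0.6270
Convolve the two distributions (both contribute in 2-u steps):
  M: 0.1589×0.3730 = 0.059270
  M+2: 0.1589×0.6270 + 0.8411×0.3730 = 0.413361
  M+4: 0.8411×0.6270 = 0.527370
Scale to base peak (0.527370) = 100: 11.24 : 78.38 : 100.00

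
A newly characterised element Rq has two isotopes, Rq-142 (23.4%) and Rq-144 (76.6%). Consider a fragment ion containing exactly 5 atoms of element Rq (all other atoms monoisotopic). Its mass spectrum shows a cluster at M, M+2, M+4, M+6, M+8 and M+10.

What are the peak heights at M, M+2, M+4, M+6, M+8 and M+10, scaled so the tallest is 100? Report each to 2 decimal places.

Each Rq atom is independently Rq-142 (p = 0.234) or Rq-144 (q = 0.766); the cluster is the binomial expansion (p + q)^5.
P(M) = 0.234^5 = 0.000702
P(M+2) = 5 × 0.234^4 × 0.766^1 = 0.011483
P(M+4) = 10 × 0.234^3 × 0.766^2 = 0.075180
P(M+6) = 10 × 0.234^2 × 0.766^3 = 0.246104
P(M+8) = 5 × 0.234^1 × 0.766^4 = 0.402811
P(M+10) = 0.766^5 = 0.263720
The M+8 peak is largest (0.402811); scaling to 100 gives 0.17 : 2.85 : 18.66 : 61.10 : 100.00 : 65.47.

0.17 : 2.85 : 18.66 : 61.10 : 100.00 : 65.47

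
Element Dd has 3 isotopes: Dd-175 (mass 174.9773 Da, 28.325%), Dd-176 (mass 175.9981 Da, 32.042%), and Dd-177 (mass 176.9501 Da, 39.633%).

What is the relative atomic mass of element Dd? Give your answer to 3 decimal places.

The abundance-weighted mean is 0.28325 × 174.9773 + 0.32042 × 175.9981 + 0.39633 × 176.9501
= 49.56232 + 56.39331 + 70.13063 = 176.08626 Da

176.086 Da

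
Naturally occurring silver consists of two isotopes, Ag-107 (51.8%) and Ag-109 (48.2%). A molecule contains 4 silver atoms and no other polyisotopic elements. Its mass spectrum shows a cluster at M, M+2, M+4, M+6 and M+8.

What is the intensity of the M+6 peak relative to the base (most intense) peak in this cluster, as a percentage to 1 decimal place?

Term probabilities: M 0.0720, M+2 0.2680, M+4 0.3740, M+6 0.2320, M+8 0.0540. Base peak = M+4.
P(M+4) = C(4,2) × 0.518^2 × 0.482^2 = 6 × 0.268324 × 0.232324 = 0.374029 (base)
P(M+6) = C(4,3) × 0.518^1 × 0.482^3 = 4 × 0.5180 × 0.11198017 = 0.232023
Relative intensity = 0.232023 / 0.374029 × 100 = 62.0

62.0%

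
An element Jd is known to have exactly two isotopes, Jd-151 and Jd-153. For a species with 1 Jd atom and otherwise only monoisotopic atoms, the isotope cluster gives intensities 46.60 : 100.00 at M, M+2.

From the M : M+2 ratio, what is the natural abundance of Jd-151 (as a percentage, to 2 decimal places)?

31.79%

Write p for the Jd-151 fraction. I(M+2)/I(M) = [C(1,1)·p^0·(1−p)] / p^1 = 1·(1−p)/p = 100.00/46.60 = 2.1459
(1−p)/p = 2.1459/1 = 2.1459  ⇒  p = 1/(1 + 2.1459) = 0.3179
Jd-151: 31.79%, Jd-153: 68.21%.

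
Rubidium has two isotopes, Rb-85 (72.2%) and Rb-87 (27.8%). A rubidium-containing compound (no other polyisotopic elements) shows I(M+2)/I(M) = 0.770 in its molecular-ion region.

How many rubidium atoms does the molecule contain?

With n Rb atoms, P(M+2)/P(M) = C(n,1)·p^(n−1)q / p^n = n·q/p = n · 0.278/0.722.
n = 0.770 × 0.722/0.278 = 2.00 ≈ 2

2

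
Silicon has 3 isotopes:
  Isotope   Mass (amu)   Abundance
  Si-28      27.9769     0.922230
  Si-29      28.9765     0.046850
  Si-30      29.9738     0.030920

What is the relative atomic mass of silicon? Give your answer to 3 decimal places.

The abundance-weighted mean is 0.922230 × 27.9769 + 0.046850 × 28.9765 + 0.030920 × 29.9738
= 25.80114 + 1.35755 + 0.92679 = 28.08548 amu

28.085 amu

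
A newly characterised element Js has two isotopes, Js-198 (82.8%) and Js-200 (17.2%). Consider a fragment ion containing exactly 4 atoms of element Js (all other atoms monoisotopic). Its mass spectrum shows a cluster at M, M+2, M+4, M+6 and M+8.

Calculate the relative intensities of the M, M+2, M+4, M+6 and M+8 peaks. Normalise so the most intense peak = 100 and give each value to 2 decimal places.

Expanding (0.828 + 0.172)^4:
P(M) = 0.828^4 = 0.470025
P(M+2) = 4 × 0.828^3 × 0.172^1 = 0.390553
P(M+4) = 6 × 0.828^2 × 0.172^2 = 0.121694
P(M+6) = 4 × 0.828^1 × 0.172^3 = 0.016853
P(M+8) = 0.172^4 = 0.000875
The M peak is largest (0.470025); scaling to 100 gives 100.00 : 83.09 : 25.89 : 3.59 : 0.19.

100.00 : 83.09 : 25.89 : 3.59 : 0.19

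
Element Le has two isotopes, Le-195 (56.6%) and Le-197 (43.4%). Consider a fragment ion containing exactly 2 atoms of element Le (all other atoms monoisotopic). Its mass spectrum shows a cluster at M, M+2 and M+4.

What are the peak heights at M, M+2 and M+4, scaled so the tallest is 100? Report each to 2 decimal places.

65.21 : 100.00 : 38.34

Each Le atom is independently Le-195 (p = 0.566) or Le-197 (q = 0.434); the cluster is the binomial expansion (p + q)^2.
P(M) = 0.566^2 = 0.320356
P(M+2) = 2 × 0.566^1 × 0.434^1 = 0.491288
P(M+4) = 0.434^2 = 0.188356
The M+2 peak is largest (0.491288); scaling to 100 gives 65.21 : 100.00 : 38.34.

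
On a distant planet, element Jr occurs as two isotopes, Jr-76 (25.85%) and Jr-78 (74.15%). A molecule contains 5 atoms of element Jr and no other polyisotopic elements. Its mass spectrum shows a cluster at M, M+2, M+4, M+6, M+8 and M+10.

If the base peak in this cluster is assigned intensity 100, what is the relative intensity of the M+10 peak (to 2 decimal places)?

(0.2585 + 0.7415)^5 gives M 0.0012, M+2 0.0166, M+4 0.0950, M+6 0.2724, M+8 0.3907, M+10 0.2242; the largest is M+8.
P(M+8) = C(5,4) × 0.2585^1 × 0.7415^4 = 5 × 0.2585 × 0.30230451 = 0.390729 (base)
P(M+10) = C(5,5) × 0.2585^0 × 0.7415^5 = 1 × 1.0000 × 0.22415879 = 0.224159
Relative intensity = 0.224159 / 0.390729 × 100 = 57.37

57.37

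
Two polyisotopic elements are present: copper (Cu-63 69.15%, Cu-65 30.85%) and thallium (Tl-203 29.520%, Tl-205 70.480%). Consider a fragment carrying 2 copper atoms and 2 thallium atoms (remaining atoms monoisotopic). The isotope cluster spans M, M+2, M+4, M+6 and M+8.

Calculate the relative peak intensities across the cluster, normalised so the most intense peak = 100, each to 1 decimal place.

9.8 : 55.8 : 100.0 : 59.4 : 11.2

Copper pattern (n=2): 0.47817225 : 0.4266555 : 0.09517225
Thallium pattern (n=2): 0.08714304 : 0.41611392 : 0.49674304
Convolve the two distributions (both contribute in 2-u steps):
  M: 0.47817225×0.08714304 = 0.041669
  M+2: 0.47817225×0.41611392 + 0.4266555×0.08714304 = 0.236154
  M+4: 0.47817225×0.49674304 + 0.4266555×0.41611392 + 0.09517225×0.08714304 = 0.423360
  M+6: 0.4266555×0.49674304 + 0.09517225×0.41611392 = 0.251541
  M+8: 0.09517225×0.49674304 = 0.047276
Scale to base peak (0.423360) = 100: 9.8 : 55.8 : 100.0 : 59.4 : 11.2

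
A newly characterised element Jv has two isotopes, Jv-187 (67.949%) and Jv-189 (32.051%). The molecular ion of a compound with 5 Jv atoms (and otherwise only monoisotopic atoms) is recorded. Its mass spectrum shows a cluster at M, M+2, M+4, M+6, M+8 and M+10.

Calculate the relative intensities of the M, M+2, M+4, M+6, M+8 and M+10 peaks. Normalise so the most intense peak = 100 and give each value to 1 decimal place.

42.4 : 100.0 : 94.3 : 44.5 : 10.5 : 1.0

The 5 Jv atoms are independent, so intensities follow the terms of (0.67949 + 0.32051)^5.
P(M) = 0.67949^5 = 0.144849
P(M+2) = 5 × 0.67949^4 × 0.32051^1 = 0.341620
P(M+4) = 10 × 0.67949^3 × 0.32051^2 = 0.322279
P(M+6) = 10 × 0.67949^2 × 0.32051^3 = 0.152017
P(M+8) = 5 × 0.67949^1 × 0.32051^4 = 0.035852
P(M+10) = 0.32051^5 = 0.003382
The M+2 peak is largest (0.341620); scaling to 100 gives 42.4 : 100.0 : 94.3 : 44.5 : 10.5 : 1.0.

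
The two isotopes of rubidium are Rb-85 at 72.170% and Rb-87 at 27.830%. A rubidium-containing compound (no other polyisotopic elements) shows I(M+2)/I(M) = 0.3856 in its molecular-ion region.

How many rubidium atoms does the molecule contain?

The M+2/M ratio from n Rb atoms is n · q/p = n · 0.27830/0.72170.
n = 0.3856 × 0.72170/0.27830 = 1.00 ≈ 1

1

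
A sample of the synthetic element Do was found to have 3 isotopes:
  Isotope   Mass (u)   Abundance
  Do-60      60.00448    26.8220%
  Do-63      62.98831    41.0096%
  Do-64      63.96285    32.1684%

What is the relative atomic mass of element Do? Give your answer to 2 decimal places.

Weight each isotope mass by its fractional abundance: 0.268220 × 60.00448 + 0.410096 × 62.98831 + 0.321684 × 63.96285
= 16.094402 + 25.831254 + 20.575825 = 62.501481 u

62.50 u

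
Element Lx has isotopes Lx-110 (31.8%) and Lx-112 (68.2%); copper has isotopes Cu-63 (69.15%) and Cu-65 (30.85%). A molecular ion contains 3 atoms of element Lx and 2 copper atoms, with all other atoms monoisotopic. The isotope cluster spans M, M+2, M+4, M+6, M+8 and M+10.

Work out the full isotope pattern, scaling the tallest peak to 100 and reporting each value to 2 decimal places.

4.26 : 31.23 : 84.15 : 100.00 : 49.23 : 8.37

Element Lx pattern (n=3): 0.03215743 : 0.2068997 : 0.4437283 : 0.31721457
Copper pattern (n=2): 0.47817225 : 0.4266555 : 0.09517225
Convolve the two distributions (both contribute in 2-u steps):
  M: 0.03215743×0.47817225 = 0.015377
  M+2: 0.03215743×0.4266555 + 0.2068997×0.47817225 = 0.112654
  M+4: 0.03215743×0.09517225 + 0.2068997×0.4266555 + 0.4437283×0.47817225 = 0.303514
  M+6: 0.2068997×0.09517225 + 0.4437283×0.4266555 + 0.31721457×0.47817225 = 0.360693
  M+8: 0.4437283×0.09517225 + 0.31721457×0.4266555 = 0.177572
  M+10: 0.31721457×0.09517225 = 0.030190
Scale to base peak (0.360693) = 100: 4.26 : 31.23 : 84.15 : 100.00 : 49.23 : 8.37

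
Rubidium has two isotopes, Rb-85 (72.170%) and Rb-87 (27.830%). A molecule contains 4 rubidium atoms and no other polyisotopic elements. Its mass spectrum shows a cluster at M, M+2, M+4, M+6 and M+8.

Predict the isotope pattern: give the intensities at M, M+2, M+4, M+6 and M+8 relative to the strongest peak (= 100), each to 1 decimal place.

64.8 : 100.0 : 57.8 : 14.9 : 1.4

The 4 Rb atoms are independent, so intensities follow the terms of (0.72170 + 0.27830)^4.
P(M) = 0.72170^4 = 0.271286
P(M+2) = 4 × 0.72170^3 × 0.27830^1 = 0.418450
P(M+4) = 6 × 0.72170^2 × 0.27830^2 = 0.242042
P(M+6) = 4 × 0.72170^1 × 0.27830^3 = 0.062224
P(M+8) = 0.27830^4 = 0.005999
The M+2 peak is largest (0.418450); scaling to 100 gives 64.8 : 100.0 : 57.8 : 14.9 : 1.4.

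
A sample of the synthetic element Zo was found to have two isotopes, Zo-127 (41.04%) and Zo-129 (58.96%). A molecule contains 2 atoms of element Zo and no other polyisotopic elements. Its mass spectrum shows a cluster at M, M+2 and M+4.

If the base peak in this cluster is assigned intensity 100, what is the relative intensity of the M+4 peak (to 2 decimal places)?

Term probabilities: M 0.1684, M+2 0.4839, M+4 0.3476. Base peak = M+2.
P(M+2) = C(2,1) × 0.4104^1 × 0.5896^1 = 2 × 0.4104 × 0.5896 = 0.483944 (base)
P(M+4) = C(2,2) × 0.4104^0 × 0.5896^2 = 1 × 1.0000 × 0.34762816 = 0.347628
Relative intensity = 0.347628 / 0.483944 × 100 = 71.83

71.83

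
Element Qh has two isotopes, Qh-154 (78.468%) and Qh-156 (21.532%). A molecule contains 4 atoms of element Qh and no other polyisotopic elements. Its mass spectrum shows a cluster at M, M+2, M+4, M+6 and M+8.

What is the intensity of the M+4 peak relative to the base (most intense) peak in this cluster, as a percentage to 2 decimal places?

Binomial terms of (0.78468 + 0.21532)^4: M 0.3791, M+2 0.4161, M+4 0.1713, M+6 0.0313, M+8 0.0021 → M+2 is the base peak.
P(M+2) = C(4,1) × 0.78468^3 × 0.21532^1 = 4 × 0.48314529 × 0.21532 = 0.416123 (base)
P(M+4) = C(4,2) × 0.78468^2 × 0.21532^2 = 6 × 0.6157227 × 0.0463627 = 0.171279
Relative intensity = 0.171279 / 0.416123 × 100 = 41.16

41.16%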